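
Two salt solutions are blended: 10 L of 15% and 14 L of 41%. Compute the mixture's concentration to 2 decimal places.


Solute in mixture 1 = 15% of 10 L = 10*15/100 = 3/2 L
Solute in mixture 2 = 41% of 14 L = 14*41/100 = 287/50 L
Total solute = 3/2 + 287/50 = 181/25 L
Total volume = 10 + 14 = 24 L
Final concentration = 181/25/24 * 100 = 30.17%

30.17


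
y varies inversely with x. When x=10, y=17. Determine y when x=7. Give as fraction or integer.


Inverse proportion: y = k/x
Find k: k = 10 * 17 = 170
Compute y at x=7: y = 170/7
y = 170/7

170/7


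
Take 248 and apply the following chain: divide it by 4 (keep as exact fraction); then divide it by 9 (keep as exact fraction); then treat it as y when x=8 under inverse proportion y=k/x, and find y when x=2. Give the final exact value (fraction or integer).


Start with 248.
Step 1: Divide by 4: 248 / 4 = 62
Step 2: Divide by 9: 62 / 9 = 62/9
Step 3: Inverse prop: k = (62/9)*8; new y = k/2 = 62/9*8/2 = 248/9
Final result = 248/9

248/9


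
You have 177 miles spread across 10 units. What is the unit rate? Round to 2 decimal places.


Total miles = 177
Number of units = 10
Unit rate = 177 / 10
= 17.70 miles per unit

17.70


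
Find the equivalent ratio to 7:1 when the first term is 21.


Original ratio: 7:1
First term target: 21
Scale factor = 21 / 7 = 3
Multiply second term: 1 * 3 = 3
Equivalent ratio = 21:3

21:3


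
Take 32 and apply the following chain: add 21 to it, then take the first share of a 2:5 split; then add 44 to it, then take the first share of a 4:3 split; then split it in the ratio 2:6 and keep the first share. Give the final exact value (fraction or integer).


Start with 32.
Step 1: Add 21: 32+21=53; split 2:5 first = 53*2/7 = 106/7
Step 2: Add 44: 106/7+44=414/7; split 4:3 first = 414/7*4/7 = 1656/49
Step 3: Split 2:6, first share = 1656/49 * 2/8 = 414/49
Final result = 414/49

414/49


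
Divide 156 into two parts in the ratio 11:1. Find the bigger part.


Total parts = 11 + 1 = 12
Value per part = 156 / 12 = 13
First share = 11 * 13 = 143
Second share = 1 * 13 = 13
Larger share = 143

143


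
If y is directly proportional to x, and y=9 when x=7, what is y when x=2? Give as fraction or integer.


Direct proportion: y = kx
Find k: k = 9/7 = 9/7
Compute y at x=2: y = 9/7 * 2
y = 18/7

18/7


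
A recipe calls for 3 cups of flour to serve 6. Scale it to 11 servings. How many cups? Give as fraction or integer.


Original: 3 cups for 6 servings
Target servings = 11
Scaling factor = 11/6
New amount = 3 * 11/6
= 33/6
= 11/2 cups

11/2


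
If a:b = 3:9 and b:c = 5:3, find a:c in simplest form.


Given a:b = 3:9 and b:c = 5:3
Make b consistent. Multiply first ratio by 5: a:b = 15:45
Multiply second ratio by 9: b:c = 45:27
Now b = 45 in both, so a:b:c = 15:45:27
Therefore a:c = 15:27
Simplify by GCD: a:c = 5:9

5:9


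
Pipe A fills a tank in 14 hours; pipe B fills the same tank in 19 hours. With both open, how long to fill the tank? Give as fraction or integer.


Rate of A = 1/14 job per hour
Rate of B = 1/19 job per hour
Combined rate = 1/14 + 1/19
Find common denominator: (19 + 14)/(14*19) = 33/266
Combined rate = 33/266 job per hour
Time together = 1 / (33/266) = 266/33 hours

266/33


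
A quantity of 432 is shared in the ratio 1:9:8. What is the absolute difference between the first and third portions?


Total parts = 1 + 9 + 8 = 18
Value per part = 432 / 18 = 24
Shares: 1*24=24, 9*24=216, 8*24=192
First share = 24, third share = 192
Difference = |24 - 192| = 168

168


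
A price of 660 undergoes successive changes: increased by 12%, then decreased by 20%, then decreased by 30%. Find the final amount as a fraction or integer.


Start: 660
Step 1: increase by 12% => multiply by 112/100
  660 * 112/100 = 3696/5
Step 2: decrease by 20% => multiply by 80/100
  3696/5 * 80/100 = 14784/25
Step 3: decrease by 30% => multiply by 70/100
  14784/25 * 70/100 = 51744/125
Final value = 51744/125

51744/125


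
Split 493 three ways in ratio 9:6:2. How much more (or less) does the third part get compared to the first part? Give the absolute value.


Total parts = 9 + 6 + 2 = 17
Value per part = 493 / 17 = 29
Shares: 9*29=261, 6*29=174, 2*29=58
Third share = 58, first share = 261
Difference = |58 - 261| = 203

203


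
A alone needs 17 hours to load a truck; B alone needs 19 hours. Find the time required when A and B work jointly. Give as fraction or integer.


Rate of A = 1/17 job per hour
Rate of B = 1/19 job per hour
Combined rate = 1/17 + 1/19
Find common denominator: (19 + 17)/(17*19) = 36/323
Combined rate = 36/323 job per hour
Time together = 1 / (36/323) = 323/36 hours

323/36


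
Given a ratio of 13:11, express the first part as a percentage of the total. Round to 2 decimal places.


Total parts = 13 + 11 = 24
First part fraction = 13/24
Percentage = (13/24) * 100
= 0.541667 * 100
= 54.17%

54.17


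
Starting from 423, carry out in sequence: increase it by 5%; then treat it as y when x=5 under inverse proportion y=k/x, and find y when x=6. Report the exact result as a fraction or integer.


Start with 423.
Step 1: Increase by 5%: 423 * 105/100 = 8883/20
Step 2: Inverse prop: k = (8883/20)*5; new y = k/6 = 8883/20*5/6 = 2961/8
Final result = 2961/8

2961/8


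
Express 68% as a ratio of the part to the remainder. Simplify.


Part = 68%, Remainder = 32%
Ratio = 68:32
GCD(68, 32) = 4
Simplify: 17:8 = 17:8

17:8


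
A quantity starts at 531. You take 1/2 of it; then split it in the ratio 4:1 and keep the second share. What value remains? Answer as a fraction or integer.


Start with 531.
Step 1: Take 1/2: 531 * 1/2 = 531/2
Step 2: Split 4:1, second share = 531/2 * 1/5 = 531/10
Final result = 531/10

531/10


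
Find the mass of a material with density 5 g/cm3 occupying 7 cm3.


Using mass = density * volume
Density = 5 g/cm3
Volume = 7 cm3
Mass = 5 * 7
= 35 g

35


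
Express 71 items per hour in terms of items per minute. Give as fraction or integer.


Converting from per hour to per minute
Rate = 71 items per hour
Divide by 60: 71/60
= 71/60 items per minute

71/60


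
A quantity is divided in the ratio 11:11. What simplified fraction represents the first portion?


Total parts = 11 + 11 = 22
First part fraction = 11/22
Simplify: 11/22 = 1/2

1/2


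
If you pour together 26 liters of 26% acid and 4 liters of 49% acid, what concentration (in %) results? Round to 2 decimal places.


Solute in mixture 1 = 26% of 26 L = 26*26/100 = 169/25 L
Solute in mixture 2 = 49% of 4 L = 4*49/100 = 49/25 L
Total solute = 169/25 + 49/25 = 218/25 L
Total volume = 26 + 4 = 30 L
Final concentration = 218/25/30 * 100 = 29.07%

29.07


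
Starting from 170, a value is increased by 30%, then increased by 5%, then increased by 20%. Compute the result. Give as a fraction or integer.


Start: 170
Step 1: increase by 30% => multiply by 130/100
  170 * 130/100 = 221
Step 2: increase by 5% => multiply by 105/100
  221 * 105/100 = 4641/20
Step 3: increase by 20% => multiply by 120/100
  4641/20 * 120/100 = 13923/50
Final value = 13923/50

13923/50


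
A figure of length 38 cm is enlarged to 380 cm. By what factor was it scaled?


Original length = 38 cm
Scaled length = 380 cm
Scale factor = 380 / 38
= 10

10


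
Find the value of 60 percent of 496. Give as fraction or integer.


Compute 60% of 496
Convert percentage: 60% = 60/100
Multiply: 496 * 60/100
= 29760/100
= 1488/5

1488/5


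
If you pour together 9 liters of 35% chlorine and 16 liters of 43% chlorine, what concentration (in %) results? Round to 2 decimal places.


Solute in mixture 1 = 35% of 9 L = 9*35/100 = 63/20 L
Solute in mixture 2 = 43% of 16 L = 16*43/100 = 172/25 L
Total solute = 63/20 + 172/25 = 1003/100 L
Total volume = 9 + 16 = 25 L
Final concentration = 1003/100/25 * 100 = 40.12%

40.12


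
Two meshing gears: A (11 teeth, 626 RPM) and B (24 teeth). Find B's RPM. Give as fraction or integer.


Gear ratio: teeth_A * RPM_A = teeth_B * RPM_B
11 * 626 = 24 * RPM_B
6886 = 24 * RPM_B
RPM_B = 6886 / 24
RPM_B = 3443/12

3443/12


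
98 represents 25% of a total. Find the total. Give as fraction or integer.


Given: 98 is 25% of the whole
Set up: 98 = 25/100 * whole
whole = 98 * 100 / 25
whole = 9800 / 25
whole = 392

392


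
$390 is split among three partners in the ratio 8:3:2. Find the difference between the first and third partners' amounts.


Total parts = 8 + 3 + 2 = 13
Value per part = 390 / 13 = 30
Shares: 8*30=240, 3*30=90, 2*30=60
First share = 240, third share = 60
Difference = |240 - 60| = 180

180


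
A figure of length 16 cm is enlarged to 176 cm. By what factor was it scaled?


Original length = 16 cm
Scaled length = 176 cm
Scale factor = 176 / 16
= 11

11


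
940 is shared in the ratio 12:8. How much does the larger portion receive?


Total parts = 12 + 8 = 20
Value per part = 940 / 20 = 47
First share = 12 * 47 = 564
Second share = 8 * 47 = 376
Larger share = 564

564


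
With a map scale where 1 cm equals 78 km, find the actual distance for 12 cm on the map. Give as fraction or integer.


Map scale: 1 cm = 78 km
Measured distance on map = 12 cm
Set up proportion: 12 * 78 / 1
= 936 / 1
= 936 km

936


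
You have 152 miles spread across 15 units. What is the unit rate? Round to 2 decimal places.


Total miles = 152
Number of units = 15
Unit rate = 152 / 15
= 10.13 miles per unit

10.13


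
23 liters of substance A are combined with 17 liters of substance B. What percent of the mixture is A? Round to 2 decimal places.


Volume of A = 23 L
Volume of B = 17 L
Total volume = 23 + 17 = 40 L
Percentage of A = (23/40) * 100
= 57.50%

57.50


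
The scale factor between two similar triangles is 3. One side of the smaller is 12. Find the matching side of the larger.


Similar triangles have proportional sides
Scale factor = 3
Smaller side = 12
Corresponding larger side = 12 * 3
= 36

36


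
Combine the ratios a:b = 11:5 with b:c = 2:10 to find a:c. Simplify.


Given a:b = 11:5 and b:c = 2:10
Make b consistent. Multiply first ratio by 2: a:b = 22:10
Multiply second ratio by 5: b:c = 10:50
Now b = 10 in both, so a:b:c = 22:10:50
Therefore a:c = 22:50
Simplify by GCD: a:c = 11:25

11:25


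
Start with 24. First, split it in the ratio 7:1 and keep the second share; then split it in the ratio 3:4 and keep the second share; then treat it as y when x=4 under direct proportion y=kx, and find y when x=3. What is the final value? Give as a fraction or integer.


Start with 24.
Step 1: Split 7:1, second share = 24 * 1/8 = 3
Step 2: Split 3:4, second share = 3 * 4/7 = 12/7
Step 3: Direct prop: k = (12/7)/4; new y = k*3 = 12/7*3/4 = 9/7
Final result = 9/7

9/7


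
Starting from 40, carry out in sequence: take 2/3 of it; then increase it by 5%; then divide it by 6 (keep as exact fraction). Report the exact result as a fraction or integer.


Start with 40.
Step 1: Take 2/3: 40 * 2/3 = 80/3
Step 2: Increase by 5%: 80/3 * 105/100 = 28
Step 3: Divide by 6: 28 / 6 = 14/3
Final result = 14/3

14/3


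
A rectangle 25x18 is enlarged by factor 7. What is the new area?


Original dimensions: 25 x 18
Enlargement factor = 7
New width = 25 * 7 = 175
New height = 18 * 7 = 126
New area = 175 * 126 = 22050

22050


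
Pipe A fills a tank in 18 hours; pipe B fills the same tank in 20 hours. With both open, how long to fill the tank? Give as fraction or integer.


Rate of A = 1/18 job per hour
Rate of B = 1/20 job per hour
Combined rate = 1/18 + 1/20
Find common denominator: (20 + 18)/(18*20) = 38/360
Combined rate = 19/180 job per hour
Time together = 1 / (19/180) = 180/19 hours

180/19


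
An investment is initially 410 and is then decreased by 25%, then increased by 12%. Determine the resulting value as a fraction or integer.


Start: 410
Step 1: decrease by 25% => multiply by 75/100
  410 * 75/100 = 615/2
Step 2: increase by 12% => multiply by 112/100
  615/2 * 112/100 = 1722/5
Final value = 1722/5

1722/5


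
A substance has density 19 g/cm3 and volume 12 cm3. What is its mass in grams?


Using mass = density * volume
Density = 19 g/cm3
Volume = 12 cm3
Mass = 19 * 12
= 228 g

228


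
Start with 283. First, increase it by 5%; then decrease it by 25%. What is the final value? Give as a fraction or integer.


Start with 283.
Step 1: Increase by 5%: 283 * 105/100 = 5943/20
Step 2: Decrease by 25%: 5943/20 * 75/100 = 17829/80
Final result = 17829/80

17829/80


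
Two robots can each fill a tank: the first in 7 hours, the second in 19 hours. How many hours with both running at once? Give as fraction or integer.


Rate of A = 1/7 job per hour
Rate of B = 1/19 job per hour
Combined rate = 1/7 + 1/19
Find common denominator: (19 + 7)/(7*19) = 26/133
Combined rate = 26/133 job per hour
Time together = 1 / (26/133) = 133/26 hours

133/26


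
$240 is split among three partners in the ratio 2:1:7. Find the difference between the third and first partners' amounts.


Total parts = 2 + 1 + 7 = 10
Value per part = 240 / 10 = 24
Shares: 2*24=48, 1*24=24, 7*24=168
Third share = 168, first share = 48
Difference = |168 - 48| = 120

120


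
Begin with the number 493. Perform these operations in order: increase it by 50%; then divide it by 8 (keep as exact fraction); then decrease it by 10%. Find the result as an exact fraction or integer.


Start with 493.
Step 1: Increase by 50%: 493 * 150/100 = 1479/2
Step 2: Divide by 8: 1479/2 / 8 = 1479/16
Step 3: Decrease by 10%: 1479/16 * 90/100 = 13311/160
Final result = 13311/160

13311/160


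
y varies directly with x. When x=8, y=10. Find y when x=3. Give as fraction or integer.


Direct proportion: y = kx
Find k: k = 10/8 = 5/4
Compute y at x=3: y = 5/4 * 3
y = 15/4

15/4


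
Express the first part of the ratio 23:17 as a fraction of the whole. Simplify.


Total parts = 23 + 17 = 40
First part fraction = 23/40
Simplify: 23/40 = 23/40

23/40


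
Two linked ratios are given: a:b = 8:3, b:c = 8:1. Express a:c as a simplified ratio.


Given a:b = 8:3 and b:c = 8:1
Make b consistent. Multiply first ratio by 8: a:b = 64:24
Multiply second ratio by 3: b:c = 24:3
Now b = 24 in both, so a:b:c = 64:24:3
Therefore a:c = 64:3
Simplify by GCD: a:c = 64:3

64:3


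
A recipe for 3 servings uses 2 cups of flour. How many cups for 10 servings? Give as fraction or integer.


Original: 2 cups for 3 servings
Target servings = 10
Scaling factor = 10/3
New amount = 2 * 10/3
= 20/3
= 20/3 cups

20/3


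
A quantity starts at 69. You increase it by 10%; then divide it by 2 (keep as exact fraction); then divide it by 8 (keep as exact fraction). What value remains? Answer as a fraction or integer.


Start with 69.
Step 1: Increase by 10%: 69 * 110/100 = 759/10
Step 2: Divide by 2: 759/10 / 2 = 759/20
Step 3: Divide by 8: 759/20 / 8 = 759/160
Final result = 759/160

759/160


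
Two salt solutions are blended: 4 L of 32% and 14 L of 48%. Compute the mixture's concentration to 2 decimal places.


Solute in mixture 1 = 32% of 4 L = 4*32/100 = 32/25 L
Solute in mixture 2 = 48% of 14 L = 14*48/100 = 168/25 L
Total solute = 32/25 + 168/25 = 8 L
Total volume = 4 + 14 = 18 L
Final concentration = 8/18 * 100 = 44.44%

44.44


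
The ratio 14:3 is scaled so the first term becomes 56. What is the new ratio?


Original ratio: 14:3
First term target: 56
Scale factor = 56 / 14 = 4
Multiply second term: 3 * 4 = 12
Equivalent ratio = 56:12

56:12


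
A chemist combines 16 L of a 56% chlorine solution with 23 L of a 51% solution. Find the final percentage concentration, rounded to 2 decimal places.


Solute in mixture 1 = 56% of 16 L = 16*56/100 = 224/25 L
Solute in mixture 2 = 51% of 23 L = 23*51/100 = 1173/100 L
Total solute = 224/25 + 1173/100 = 2069/100 L
Total volume = 16 + 23 = 39 L
Final concentration = 2069/100/39 * 100 = 53.05%

53.05


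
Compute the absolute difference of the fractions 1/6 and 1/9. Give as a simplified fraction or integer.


Simplify: 1/6 = 1/6 and 1/9 = 1/9
Find common denominator: LCD = 18
Convert: 3/18 and 2/18
Difference = |3 - 2|/18 = 1/18
Simplified = 1/18

1/18


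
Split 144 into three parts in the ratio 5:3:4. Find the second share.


Ratio = 5:3:4
Total parts = 5 + 3 + 4 = 12
Value per part = 144 / 12 = 12
First share = 5 * 12 = 60
Middle share = 3 * 12 = 36
Third share = 4 * 12 = 48

36


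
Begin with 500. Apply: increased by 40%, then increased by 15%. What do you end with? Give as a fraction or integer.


Start: 500
Step 1: increase by 40% => multiply by 140/100
  500 * 140/100 = 700
Step 2: increase by 15% => multiply by 115/100
  700 * 115/100 = 805
Final value = 805

805


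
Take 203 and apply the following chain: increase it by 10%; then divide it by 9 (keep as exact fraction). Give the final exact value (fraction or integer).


Start with 203.
Step 1: Increase by 10%: 203 * 110/100 = 2233/10
Step 2: Divide by 9: 2233/10 / 9 = 2233/90
Final result = 2233/90

2233/90


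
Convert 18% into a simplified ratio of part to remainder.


Part = 18%, Remainder = 82%
Ratio = 18:82
GCD(18, 82) = 2
Simplify: 9:41 = 9:41

9:41


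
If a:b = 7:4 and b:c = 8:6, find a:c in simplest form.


Given a:b = 7:4 and b:c = 8:6
Make b consistent. Multiply first ratio by 8: a:b = 56:32
Multiply second ratio by 4: b:c = 32:24
Now b = 32 in both, so a:b:c = 56:32:24
Therefore a:c = 56:24
Simplify by GCD: a:c = 7:3

7:3


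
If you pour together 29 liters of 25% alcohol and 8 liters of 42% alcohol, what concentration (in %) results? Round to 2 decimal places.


Solute in mixture 1 = 25% of 29 L = 29*25/100 = 29/4 L
Solute in mixture 2 = 42% of 8 L = 8*42/100 = 84/25 L
Total solute = 29/4 + 84/25 = 1061/100 L
Total volume = 29 + 8 = 37 L
Final concentration = 1061/100/37 * 100 = 28.68%

28.68


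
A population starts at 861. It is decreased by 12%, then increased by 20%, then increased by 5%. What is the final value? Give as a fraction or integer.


Start: 861
Step 1: decrease by 12% => multiply by 88/100
  861 * 88/100 = 18942/25
Step 2: increase by 20% => multiply by 120/100
  18942/25 * 120/100 = 113652/125
Step 3: increase by 5% => multiply by 105/100
  113652/125 * 105/100 = 596673/625
Final value = 596673/625

596673/625


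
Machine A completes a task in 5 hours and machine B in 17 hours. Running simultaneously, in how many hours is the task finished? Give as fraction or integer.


Rate of A = 1/5 job per hour
Rate of B = 1/17 job per hour
Combined rate = 1/5 + 1/17
Find common denominator: (17 + 5)/(5*17) = 22/85
Combined rate = 22/85 job per hour
Time together = 1 / (22/85) = 85/22 hours

85/22


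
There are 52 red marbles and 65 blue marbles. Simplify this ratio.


Find GCD(52, 65)
GCD = 13
Divide both by 13: 52/13 = 4, 65/13 = 5
Simplified ratio = 4:5

4:5


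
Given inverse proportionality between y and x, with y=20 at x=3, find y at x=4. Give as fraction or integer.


Inverse proportion: y = k/x
Find k: k = 3 * 20 = 60
Compute y at x=4: y = 60/4
y = 15

15


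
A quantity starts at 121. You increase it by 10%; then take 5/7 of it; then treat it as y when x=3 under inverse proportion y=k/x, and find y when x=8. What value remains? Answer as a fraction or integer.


Start with 121.
Step 1: Increase by 10%: 121 * 110/100 = 1331/10
Step 2: Take 5/7: 1331/10 * 5/7 = 1331/14
Step 3: Inverse prop: k = (1331/14)*3; new y = k/8 = 1331/14*3/8 = 3993/112
Final result = 3993/112

3993/112


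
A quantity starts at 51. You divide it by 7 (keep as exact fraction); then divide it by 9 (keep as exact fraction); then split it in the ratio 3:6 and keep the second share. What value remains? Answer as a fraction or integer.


Start with 51.
Step 1: Divide by 7: 51 / 7 = 51/7
Step 2: Divide by 9: 51/7 / 9 = 17/21
Step 3: Split 3:6, second share = 17/21 * 6/9 = 34/63
Final result = 34/63

34/63


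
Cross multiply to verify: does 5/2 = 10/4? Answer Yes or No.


Cross multiply to check 5/2 = 10/4
Left cross product: 5 * 4 = 20
Right cross product: 2 * 10 = 20
20 = 20
Equal, so proportions match => Yes

Yes


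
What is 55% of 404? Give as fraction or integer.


Compute 55% of 404
Convert percentage: 55% = 55/100
Multiply: 404 * 55/100
= 22220/100
= 1111/5

1111/5


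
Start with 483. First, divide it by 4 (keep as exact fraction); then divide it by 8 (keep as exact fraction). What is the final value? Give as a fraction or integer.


Start with 483.
Step 1: Divide by 4: 483 / 4 = 483/4
Step 2: Divide by 8: 483/4 / 8 = 483/32
Final result = 483/32

483/32


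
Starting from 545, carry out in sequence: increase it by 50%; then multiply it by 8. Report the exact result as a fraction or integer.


Start with 545.
Step 1: Increase by 50%: 545 * 150/100 = 1635/2
Step 2: Multiply by 8: 1635/2 * 8 = 6540
Final result = 6540

6540


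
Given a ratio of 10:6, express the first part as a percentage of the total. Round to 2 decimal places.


Total parts = 10 + 6 = 16
First part fraction = 10/16
Percentage = (10/16) * 100
= 0.625 * 100
= 62.50%

62.50


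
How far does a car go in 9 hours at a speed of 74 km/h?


Using distance = speed * time
Speed = 74 km/h
Time = 9 hours
Distance = 74 * 9
= 666 km

666


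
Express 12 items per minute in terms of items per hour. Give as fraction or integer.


Converting from per minute to per hour
Rate = 12 items per minute
Multiply by 60: 12 * 60
= 720 items per hour

720


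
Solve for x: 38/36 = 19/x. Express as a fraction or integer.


Setting up: 38/36 = 19/x
Cross multiply: 38 * x = 36 * 19
38x = 684
x = 684/38
x = 18

18


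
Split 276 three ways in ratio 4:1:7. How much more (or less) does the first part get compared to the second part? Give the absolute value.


Total parts = 4 + 1 + 7 = 12
Value per part = 276 / 12 = 23
Shares: 4*23=92, 1*23=23, 7*23=161
First share = 92, second share = 23
Difference = |92 - 23| = 69

69


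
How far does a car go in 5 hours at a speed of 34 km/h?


Using distance = speed * time
Speed = 34 km/h
Time = 5 hours
Distance = 34 * 5
= 170 km

170


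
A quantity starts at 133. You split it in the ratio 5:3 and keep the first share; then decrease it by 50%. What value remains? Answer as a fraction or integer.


Start with 133.
Step 1: Split 5:3, first share = 133 * 5/8 = 665/8
Step 2: Decrease by 50%: 665/8 * 50/100 = 665/16
Final result = 665/16

665/16


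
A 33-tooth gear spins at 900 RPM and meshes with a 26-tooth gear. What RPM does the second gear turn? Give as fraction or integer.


Gear ratio: teeth_A * RPM_A = teeth_B * RPM_B
33 * 900 = 26 * RPM_B
29700 = 26 * RPM_B
RPM_B = 29700 / 26
RPM_B = 14850/13

14850/13


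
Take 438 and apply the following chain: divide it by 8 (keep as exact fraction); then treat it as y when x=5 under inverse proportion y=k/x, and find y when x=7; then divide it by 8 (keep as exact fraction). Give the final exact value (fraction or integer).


Start with 438.
Step 1: Divide by 8: 438 / 8 = 219/4
Step 2: Inverse prop: k = (219/4)*5; new y = k/7 = 219/4*5/7 = 1095/28
Step 3: Divide by 8: 1095/28 / 8 = 1095/224
Final result = 1095/224

1095/224


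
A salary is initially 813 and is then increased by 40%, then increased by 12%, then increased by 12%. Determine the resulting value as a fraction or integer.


Start: 813
Step 1: increase by 40% => multiply by 140/100
  813 * 140/100 = 5691/5
Step 2: increase by 12% => multiply by 112/100
  5691/5 * 112/100 = 159348/125
Step 3: increase by 12% => multiply by 112/100
  159348/125 * 112/100 = 4461744/3125
Final value = 4461744/3125

4461744/3125


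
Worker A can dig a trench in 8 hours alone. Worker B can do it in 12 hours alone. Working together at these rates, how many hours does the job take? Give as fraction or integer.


Rate of A = 1/8 job per hour
Rate of B = 1/12 job per hour
Combined rate = 1/8 + 1/12
Find common denominator: (12 + 8)/(8*12) = 20/96
Combined rate = 5/24 job per hour
Time together = 1 / (5/24) = 24/5 hours

24/5


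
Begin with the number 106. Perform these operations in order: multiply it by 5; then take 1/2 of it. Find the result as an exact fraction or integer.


Start with 106.
Step 1: Multiply by 5: 106 * 5 = 530
Step 2: Take 1/2: 530 * 1/2 = 265
Final result = 265

265


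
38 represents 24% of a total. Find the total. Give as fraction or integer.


Given: 38 is 24% of the whole
Set up: 38 = 24/100 * whole
whole = 38 * 100 / 24
whole = 3800 / 24
whole = 475/3

475/3


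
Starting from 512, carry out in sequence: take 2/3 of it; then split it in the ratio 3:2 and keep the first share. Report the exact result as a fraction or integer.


Start with 512.
Step 1: Take 2/3: 512 * 2/3 = 1024/3
Step 2: Split 3:2, first share = 1024/3 * 3/5 = 1024/5
Final result = 1024/5

1024/5


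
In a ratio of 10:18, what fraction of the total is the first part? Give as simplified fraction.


Total parts = 10 + 18 = 28
First part fraction = 10/28
Simplify: 10/28 = 5/14

5/14


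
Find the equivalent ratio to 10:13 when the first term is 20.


Original ratio: 10:13
First term target: 20
Scale factor = 20 / 10 = 2
Multiply second term: 13 * 2 = 26
Equivalent ratio = 20:26

20:26


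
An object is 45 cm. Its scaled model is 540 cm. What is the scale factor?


Original length = 45 cm
Scaled length = 540 cm
Scale factor = 540 / 45
= 12

12


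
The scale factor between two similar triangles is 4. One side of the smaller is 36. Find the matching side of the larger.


Similar triangles have proportional sides
Scale factor = 4
Smaller side = 36
Corresponding larger side = 36 * 4
= 144

144


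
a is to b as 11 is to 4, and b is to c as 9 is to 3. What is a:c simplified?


Given a:b = 11:4 and b:c = 9:3
Make b consistent. Multiply first ratio by 9: a:b = 99:36
Multiply second ratio by 4: b:c = 36:12
Now b = 36 in both, so a:b:c = 99:36:12
Therefore a:c = 99:12
Simplify by GCD: a:c = 33:4

33:4


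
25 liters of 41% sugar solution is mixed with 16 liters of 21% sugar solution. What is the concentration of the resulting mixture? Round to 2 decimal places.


Solute in mixture 1 = 41% of 25 L = 25*41/100 = 41/4 L
Solute in mixture 2 = 21% of 16 L = 16*21/100 = 84/25 L
Total solute = 41/4 + 84/25 = 1361/100 L
Total volume = 25 + 16 = 41 L
Final concentration = 1361/100/41 * 100 = 33.20%

33.20


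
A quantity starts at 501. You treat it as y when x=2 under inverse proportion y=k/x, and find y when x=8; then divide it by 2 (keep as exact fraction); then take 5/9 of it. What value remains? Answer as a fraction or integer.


Start with 501.
Step 1: Inverse prop: k = (501)*2; new y = k/8 = 501*2/8 = 501/4
Step 2: Divide by 2: 501/4 / 2 = 501/8
Step 3: Take 5/9: 501/8 * 5/9 = 835/24
Final result = 835/24

835/24


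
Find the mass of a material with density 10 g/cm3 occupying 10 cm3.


Using mass = density * volume
Density = 10 g/cm3
Volume = 10 cm3
Mass = 10 * 10
= 100 g

100


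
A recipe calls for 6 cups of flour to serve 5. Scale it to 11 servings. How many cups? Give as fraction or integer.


Original: 6 cups for 5 servings
Target servings = 11
Scaling factor = 11/5
New amount = 6 * 11/5
= 66/5
= 66/5 cups

66/5


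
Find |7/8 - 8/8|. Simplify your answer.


Simplify: 7/8 = 7/8 and 8/8 = 1
Find common denominator: LCD = 8
Convert: 7/8 and 8/8
Difference = |7 - 8|/8 = 1/8
Simplified = 1/8

1/8


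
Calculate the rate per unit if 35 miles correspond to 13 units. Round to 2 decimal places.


Total miles = 35
Number of units = 13
Unit rate = 35 / 13
= 2.69 miles per unit

2.69


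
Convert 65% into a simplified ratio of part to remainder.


Part = 65%, Remainder = 35%
Ratio = 65:35
GCD(65, 35) = 5
Simplify: 13:7 = 13:7

13:7


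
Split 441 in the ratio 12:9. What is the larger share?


Total parts = 12 + 9 = 21
Value per part = 441 / 21 = 21
First share = 12 * 21 = 252
Second share = 9 * 21 = 189
Larger share = 252

252


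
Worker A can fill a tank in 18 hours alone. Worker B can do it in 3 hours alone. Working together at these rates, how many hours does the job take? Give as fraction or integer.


Rate of A = 1/18 job per hour
Rate of B = 1/3 job per hour
Combined rate = 1/18 + 1/3
Find common denominator: (3 + 18)/(18*3) = 21/54
Combined rate = 7/18 job per hour
Time together = 1 / (7/18) = 18/7 hours

18/7


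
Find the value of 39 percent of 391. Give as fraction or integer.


Compute 39% of 391
Convert percentage: 39% = 39/100
Multiply: 391 * 39/100
= 15249/100
= 15249/100

15249/100


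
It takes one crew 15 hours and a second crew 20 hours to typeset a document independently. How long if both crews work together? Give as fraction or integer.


Rate of A = 1/15 job per hour
Rate of B = 1/20 job per hour
Combined rate = 1/15 + 1/20
Find common denominator: (20 + 15)/(15*20) = 35/300
Combined rate = 7/60 job per hour
Time together = 1 / (7/60) = 60/7 hours

60/7


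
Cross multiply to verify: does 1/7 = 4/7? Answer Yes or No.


Cross multiply to check 1/7 = 4/7
Left cross product: 1 * 7 = 7
Right cross product: 7 * 4 = 28
7 != 28
Not equal, so proportions differ => No

No


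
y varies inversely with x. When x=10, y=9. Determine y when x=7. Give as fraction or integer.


Inverse proportion: y = k/x
Find k: k = 10 * 9 = 90
Compute y at x=7: y = 90/7
y = 90/7

90/7


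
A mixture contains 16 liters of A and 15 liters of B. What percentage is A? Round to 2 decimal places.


Volume of A = 16 L
Volume of B = 15 L
Total volume = 16 + 15 = 31 L
Percentage of A = (16/31) * 100
= 51.61%

51.61


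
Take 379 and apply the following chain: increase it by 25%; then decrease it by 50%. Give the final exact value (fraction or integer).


Start with 379.
Step 1: Increase by 25%: 379 * 125/100 = 1895/4
Step 2: Decrease by 50%: 1895/4 * 50/100 = 1895/8
Final result = 1895/8

1895/8


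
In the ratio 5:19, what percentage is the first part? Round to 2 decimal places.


Total parts = 5 + 19 = 24
First part fraction = 5/24
Percentage = (5/24) * 100
= 0.208333 * 100
= 20.83%

20.83


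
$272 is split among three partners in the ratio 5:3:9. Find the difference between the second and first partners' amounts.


Total parts = 5 + 3 + 9 = 17
Value per part = 272 / 17 = 16
Shares: 5*16=80, 3*16=48, 9*16=144
Second share = 48, first share = 80
Difference = |48 - 80| = 32

32


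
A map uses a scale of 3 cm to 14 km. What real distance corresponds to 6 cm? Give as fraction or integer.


Map scale: 3 cm = 14 km
Measured distance on map = 6 cm
Set up proportion: 6 * 14 / 3
= 84 / 3
= 28 km

28


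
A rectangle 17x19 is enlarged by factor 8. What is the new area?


Original dimensions: 17 x 19
Enlargement factor = 8
New width = 17 * 8 = 136
New height = 19 * 8 = 152
New area = 136 * 152 = 20672

20672


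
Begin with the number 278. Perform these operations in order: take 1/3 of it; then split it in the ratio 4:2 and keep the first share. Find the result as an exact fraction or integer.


Start with 278.
Step 1: Take 1/3: 278 * 1/3 = 278/3
Step 2: Split 4:2, first share = 278/3 * 4/6 = 556/9
Final result = 556/9

556/9


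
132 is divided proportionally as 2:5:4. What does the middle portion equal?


Ratio = 2:5:4
Total parts = 2 + 5 + 4 = 11
Value per part = 132 / 11 = 12
First share = 2 * 12 = 24
Middle share = 5 * 12 = 60
Third share = 4 * 12 = 48

60


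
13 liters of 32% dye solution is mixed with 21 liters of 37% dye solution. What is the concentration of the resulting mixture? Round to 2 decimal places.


Solute in mixture 1 = 32% of 13 L = 13*32/100 = 104/25 L
Solute in mixture 2 = 37% of 21 L = 21*37/100 = 777/100 L
Total solute = 104/25 + 777/100 = 1193/100 L
Total volume = 13 + 21 = 34 L
Final concentration = 1193/100/34 * 100 = 35.09%

35.09


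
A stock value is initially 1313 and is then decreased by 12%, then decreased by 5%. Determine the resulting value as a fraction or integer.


Start: 1313
Step 1: decrease by 12% => multiply by 88/100
  1313 * 88/100 = 28886/25
Step 2: decrease by 5% => multiply by 95/100
  28886/25 * 95/100 = 274417/250
Final value = 274417/250

274417/250


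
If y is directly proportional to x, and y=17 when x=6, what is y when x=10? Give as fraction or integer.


Direct proportion: y = kx
Find k: k = 17/6 = 17/6
Compute y at x=10: y = 17/6 * 10
y = 85/3

85/3


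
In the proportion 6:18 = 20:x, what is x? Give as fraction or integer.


Setting up: 6/18 = 20/x
Cross multiply: 6 * x = 18 * 20
6x = 360
x = 360/6
x = 60

60


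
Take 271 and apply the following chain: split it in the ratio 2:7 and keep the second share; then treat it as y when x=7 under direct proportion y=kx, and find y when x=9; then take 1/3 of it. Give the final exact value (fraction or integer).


Start with 271.
Step 1: Split 2:7, second share = 271 * 7/9 = 1897/9
Step 2: Direct prop: k = (1897/9)/7; new y = k*9 = 1897/9*9/7 = 271
Step 3: Take 1/3: 271 * 1/3 = 271/3
Final result = 271/3

271/3


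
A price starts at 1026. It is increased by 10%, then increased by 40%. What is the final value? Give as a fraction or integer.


Start: 1026
Step 1: increase by 10% => multiply by 110/100
  1026 * 110/100 = 5643/5
Step 2: increase by 40% => multiply by 140/100
  5643/5 * 140/100 = 39501/25
Final value = 39501/25

39501/25


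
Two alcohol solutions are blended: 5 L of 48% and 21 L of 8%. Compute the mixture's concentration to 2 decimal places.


Solute in mixture 1 = 48% of 5 L = 5*48/100 = 12/5 L
Solute in mixture 2 = 8% of 21 L = 21*8/100 = 42/25 L
Total solute = 12/5 + 42/25 = 102/25 L
Total volume = 5 + 21 = 26 L
Final concentration = 102/25/26 * 100 = 15.69%

15.69


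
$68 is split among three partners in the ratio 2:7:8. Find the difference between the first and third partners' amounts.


Total parts = 2 + 7 + 8 = 17
Value per part = 68 / 17 = 4
Shares: 2*4=8, 7*4=28, 8*4=32
First share = 8, third share = 32
Difference = |8 - 32| = 24

24


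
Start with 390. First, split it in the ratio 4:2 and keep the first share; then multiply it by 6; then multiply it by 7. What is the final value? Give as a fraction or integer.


Start with 390.
Step 1: Split 4:2, first share = 390 * 4/6 = 260
Step 2: Multiply by 6: 260 * 6 = 1560
Step 3: Multiply by 7: 1560 * 7 = 10920
Final result = 10920

10920


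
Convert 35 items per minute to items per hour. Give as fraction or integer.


Converting from per minute to per hour
Rate = 35 items per minute
Multiply by 60: 35 * 60
= 2100 items per hour

2100


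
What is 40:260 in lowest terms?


Find GCD(40, 260)
GCD = 20
Divide both by 20: 40/20 = 2, 260/20 = 13
Simplified ratio = 2:13

2:13


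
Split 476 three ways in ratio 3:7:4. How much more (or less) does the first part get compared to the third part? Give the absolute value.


Total parts = 3 + 7 + 4 = 14
Value per part = 476 / 14 = 34
Shares: 3*34=102, 7*34=238, 4*34=136
First share = 102, third share = 136
Difference = |102 - 136| = 34

34


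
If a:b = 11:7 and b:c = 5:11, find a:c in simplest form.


Given a:b = 11:7 and b:c = 5:11
Make b consistent. Multiply first ratio by 5: a:b = 55:35
Multiply second ratio by 7: b:c = 35:77
Now b = 35 in both, so a:b:c = 55:35:77
Therefore a:c = 55:77
Simplify by GCD: a:c = 5:7

5:7


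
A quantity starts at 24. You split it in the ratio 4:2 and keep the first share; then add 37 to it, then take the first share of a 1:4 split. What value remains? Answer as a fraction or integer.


Start with 24.
Step 1: Split 4:2, first share = 24 * 4/6 = 16
Step 2: Add 37: 16+37=53; split 1:4 first = 53*1/5 = 53/5
Final result = 53/5

53/5


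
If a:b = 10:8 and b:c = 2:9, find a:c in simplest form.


Given a:b = 10:8 and b:c = 2:9
Make b consistent. Multiply first ratio by 2: a:b = 20:16
Multiply second ratio by 8: b:c = 16:72
Now b = 16 in both, so a:b:c = 20:16:72
Therefore a:c = 20:72
Simplify by GCD: a:c = 5:18

5:18


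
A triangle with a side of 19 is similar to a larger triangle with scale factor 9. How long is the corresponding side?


Similar triangles have proportional sides
Scale factor = 9
Smaller side = 19
Corresponding larger side = 19 * 9
= 171

171


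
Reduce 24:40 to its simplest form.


Find GCD(24, 40)
GCD = 8
Divide both by 8: 24/8 = 3, 40/8 = 5
Simplified ratio = 3:5

3:5


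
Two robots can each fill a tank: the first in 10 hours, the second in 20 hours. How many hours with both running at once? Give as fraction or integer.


Rate of A = 1/10 job per hour
Rate of B = 1/20 job per hour
Combined rate = 1/10 + 1/20
Find common denominator: (20 + 10)/(10*20) = 30/200
Combined rate = 3/20 job per hour
Time together = 1 / (3/20) = 20/3 hours

20/3


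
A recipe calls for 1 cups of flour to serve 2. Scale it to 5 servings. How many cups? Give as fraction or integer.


Original: 1 cups for 2 servings
Target servings = 5
Scaling factor = 5/2
New amount = 1 * 5/2
= 5/2
= 5/2 cups

5/2


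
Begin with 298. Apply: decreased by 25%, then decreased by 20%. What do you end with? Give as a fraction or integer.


Start: 298
Step 1: decrease by 25% => multiply by 75/100
  298 * 75/100 = 447/2
Step 2: decrease by 20% => multiply by 80/100
  447/2 * 80/100 = 894/5
Final value = 894/5

894/5


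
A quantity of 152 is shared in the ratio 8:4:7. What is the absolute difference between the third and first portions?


Total parts = 8 + 4 + 7 = 19
Value per part = 152 / 19 = 8
Shares: 8*8=64, 4*8=32, 7*8=56
Third share = 56, first share = 64
Difference = |56 - 64| = 8

8


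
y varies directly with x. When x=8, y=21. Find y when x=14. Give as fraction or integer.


Direct proportion: y = kx
Find k: k = 21/8 = 21/8
Compute y at x=14: y = 21/8 * 14
y = 147/4

147/4


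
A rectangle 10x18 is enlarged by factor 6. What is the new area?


Original dimensions: 10 x 18
Enlargement factor = 6
New width = 10 * 6 = 60
New height = 18 * 6 = 108
New area = 60 * 108 = 6480

6480


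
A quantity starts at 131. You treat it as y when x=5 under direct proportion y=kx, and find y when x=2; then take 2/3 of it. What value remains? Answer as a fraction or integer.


Start with 131.
Step 1: Direct prop: k = (131)/5; new y = k*2 = 131*2/5 = 262/5
Step 2: Take 2/3: 262/5 * 2/3 = 524/15
Final result = 524/15

524/15


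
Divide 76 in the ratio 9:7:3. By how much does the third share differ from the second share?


Total parts = 9 + 7 + 3 = 19
Value per part = 76 / 19 = 4
Shares: 9*4=36, 7*4=28, 3*4=12
Third share = 12, second share = 28
Difference = |12 - 28| = 16

16


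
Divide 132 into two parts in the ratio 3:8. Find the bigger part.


Total parts = 3 + 8 = 11
Value per part = 132 / 11 = 12
First share = 3 * 12 = 36
Second share = 8 * 12 = 96
Larger share = 96

96


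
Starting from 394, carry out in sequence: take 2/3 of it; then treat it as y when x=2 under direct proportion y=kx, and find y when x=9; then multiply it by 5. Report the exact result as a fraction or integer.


Start with 394.
Step 1: Take 2/3: 394 * 2/3 = 788/3
Step 2: Direct prop: k = (788/3)/2; new y = k*9 = 788/3*9/2 = 1182
Step 3: Multiply by 5: 1182 * 5 = 5910
Final result = 5910

5910


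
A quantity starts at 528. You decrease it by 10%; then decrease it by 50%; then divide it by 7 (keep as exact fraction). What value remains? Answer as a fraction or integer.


Start with 528.
Step 1: Decrease by 10%: 528 * 90/100 = 2376/5
Step 2: Decrease by 50%: 2376/5 * 50/100 = 1188/5
Step 3: Divide by 7: 1188/5 / 7 = 1188/35
Final result = 1188/35

1188/35


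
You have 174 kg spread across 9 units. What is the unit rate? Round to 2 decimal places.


Total kg = 174
Number of units = 9
Unit rate = 174 / 9
= 19.33 kg per unit

19.33


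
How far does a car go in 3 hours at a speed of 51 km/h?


Using distance = speed * time
Speed = 51 km/h
Time = 3 hours
Distance = 51 * 3
= 153 km

153
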